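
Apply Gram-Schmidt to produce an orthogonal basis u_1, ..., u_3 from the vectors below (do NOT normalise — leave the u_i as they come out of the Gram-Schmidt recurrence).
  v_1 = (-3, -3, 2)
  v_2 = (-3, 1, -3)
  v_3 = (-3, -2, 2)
Orthogonal basis:
  u_1 = (-3, -3, 2)
  u_2 = (-3, 1, -3)
  u_3 = (-105/418, 225/418, 90/209)

Apply the Gram-Schmidt recurrence
  u_1 = v_1
  u_i = v_i − Σ_{j<i} ((v_i · u_j) / (u_j · u_j)) · u_j.

Step by step this gives:
  u_1 = (-3, -3, 2)
  u_2 = (-3, 1, -3)
  u_3 = (-105/418, 225/418, 90/209)

Orthogonality check:
  u_2 · u_1 = 0 (should be 0)
  u_3 · u_1 = 0 (should be 0)
  u_3 · u_2 = 0 (should be 0)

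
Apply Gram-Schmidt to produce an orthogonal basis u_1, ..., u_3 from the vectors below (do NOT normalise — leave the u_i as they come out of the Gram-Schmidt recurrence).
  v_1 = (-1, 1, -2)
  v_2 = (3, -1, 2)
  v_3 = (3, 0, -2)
Orthogonal basis:
  u_1 = (-1, 1, -2)
  u_2 = (5/3, 1/3, -2/3)
  u_3 = (0, -4/5, -2/5)

Apply the Gram-Schmidt recurrence
  u_1 = v_1
  u_i = v_i − Σ_{j<i} ((v_i · u_j) / (u_j · u_j)) · u_j.

Step by step this gives:
  u_1 = (-1, 1, -2)
  u_2 = (5/3, 1/3, -2/3)
  u_3 = (0, -4/5, -2/5)

Orthogonality check:
  u_2 · u_1 = 0 (should be 0)
  u_3 · u_1 = 0 (should be 0)
  u_3 · u_2 = 0 (should be 0)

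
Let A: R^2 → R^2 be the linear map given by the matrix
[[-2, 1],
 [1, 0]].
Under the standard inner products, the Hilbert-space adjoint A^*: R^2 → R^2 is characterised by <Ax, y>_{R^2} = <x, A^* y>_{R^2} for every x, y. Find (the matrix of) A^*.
A^* = A^T =
[[-2, 1],
 [1, 0]]

For real matrices with standard dot products, the defining identity <Ax, y> = <x, A^* y> gives (Ax)^T y = x^T (A^*) y, i.e. x^T A^T y = x^T (A^*) y. Since this holds for all x, y, we must have A^* = A^T. Therefore
A^* =
[[-2, 1],
 [1, 0]].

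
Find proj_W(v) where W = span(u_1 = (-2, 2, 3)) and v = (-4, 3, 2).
proj_W(v) = (-40/17, 40/17, 60/17)

Set up U = [u_1 | ... | u_1] ∈ R^(3×1). The projector onto W = col(U) is P = U (U^T U)^(-1) U^T.
Compute U^T U =
  [17],
and U^T v = (20).
Solve U^T U · c = U^T v for the coefficients: c = (20/17). The projection is proj_W(v) = U c.
Check: (v - proj_W(v)) · u_1 = 0  (should be 0).
Result: proj_W(v) = (-40/17, 40/17, 60/17).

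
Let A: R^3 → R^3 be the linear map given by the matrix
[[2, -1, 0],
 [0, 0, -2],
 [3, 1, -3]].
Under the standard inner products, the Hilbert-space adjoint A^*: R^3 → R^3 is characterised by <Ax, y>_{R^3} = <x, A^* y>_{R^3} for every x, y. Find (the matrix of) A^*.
A^* = A^T =
[[2, 0, 3],
 [-1, 0, 1],
 [0, -2, -3]]

For real matrices with standard dot products, the defining identity <Ax, y> = <x, A^* y> gives (Ax)^T y = x^T (A^*) y, i.e. x^T A^T y = x^T (A^*) y. Since this holds for all x, y, we must have A^* = A^T. Therefore
A^* =
[[2, 0, 3],
 [-1, 0, 1],
 [0, -2, -3]].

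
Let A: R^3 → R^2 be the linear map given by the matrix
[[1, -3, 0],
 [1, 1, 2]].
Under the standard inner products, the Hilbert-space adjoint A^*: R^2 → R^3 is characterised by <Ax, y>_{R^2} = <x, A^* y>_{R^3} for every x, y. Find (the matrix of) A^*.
A^* = A^T =
[[1, 1],
 [-3, 1],
 [0, 2]]

For real matrices with standard dot products, the defining identity <Ax, y> = <x, A^* y> gives (Ax)^T y = x^T (A^*) y, i.e. x^T A^T y = x^T (A^*) y. Since this holds for all x, y, we must have A^* = A^T. Therefore
A^* =
[[1, 1],
 [-3, 1],
 [0, 2]].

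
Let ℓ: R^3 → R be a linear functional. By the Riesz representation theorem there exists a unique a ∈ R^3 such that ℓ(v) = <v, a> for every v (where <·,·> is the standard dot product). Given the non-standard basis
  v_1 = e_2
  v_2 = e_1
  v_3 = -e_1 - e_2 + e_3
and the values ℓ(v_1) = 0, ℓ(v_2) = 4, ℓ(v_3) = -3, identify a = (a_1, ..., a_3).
a = (4, 0, 1)

Write a = (a_1, ..., a_3) in the standard basis. For each basis vector v_i, ℓ(v_i) = <v_i, a> is a linear equation in the a_j's. Collect the n equations into a matrix system V a = ℓ, where row i of V is v_i (expressed in the standard basis). Since V is invertible (lower-triangular with 1s on the diagonal, up to permutation), solve by back-substitution:
  V =
[[0, 1, 0],
 [1, 0, 0],
 [-1, -1, 1]]
  V a = (0, 4, -3)
Solving gives a = (4, 0, 1).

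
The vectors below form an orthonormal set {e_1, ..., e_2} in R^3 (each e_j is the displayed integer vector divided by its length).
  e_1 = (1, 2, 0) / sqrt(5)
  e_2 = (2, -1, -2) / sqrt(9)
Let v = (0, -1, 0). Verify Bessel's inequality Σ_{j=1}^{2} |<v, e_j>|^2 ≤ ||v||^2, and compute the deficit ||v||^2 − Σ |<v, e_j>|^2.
Σ |<v, e_j>|^2 = 41/45; ||v||^2 = 1; deficit = 4/45

Write each e_j = u_j / sqrt(<u_j, u_j>) where u_j is the displayed integer vector. Then <v, e_j> = <v, u_j> / sqrt(<u_j, u_j>), so |<v, e_j>|^2 = <v, u_j>^2 / <u_j, u_j>.
Coefficients: <v, e_1> = -2/sqrt(5), <v, e_2> = 1/sqrt(9).
Square and sum: Σ |<v, e_j>|^2 = 41/45.
Compute ||v||^2 = v·v = 1.
Deficit = 1 − 41/45 = 4/45 ≥ 0, confirming Bessel's inequality. (The deficit equals ||v − Σ <v,e_j> e_j||^2, the squared distance from v to span{e_j}.)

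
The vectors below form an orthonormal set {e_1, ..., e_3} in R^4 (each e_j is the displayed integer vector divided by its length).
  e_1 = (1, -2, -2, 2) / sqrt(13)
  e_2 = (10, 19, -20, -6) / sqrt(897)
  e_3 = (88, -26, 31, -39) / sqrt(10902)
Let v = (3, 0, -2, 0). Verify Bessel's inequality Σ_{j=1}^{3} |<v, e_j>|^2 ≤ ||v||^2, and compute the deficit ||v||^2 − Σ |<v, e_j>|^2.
Σ |<v, e_j>|^2 = 1025/79; ||v||^2 = 13; deficit = 2/79

Write each e_j = u_j / sqrt(<u_j, u_j>) where u_j is the displayed integer vector. Then <v, e_j> = <v, u_j> / sqrt(<u_j, u_j>), so |<v, e_j>|^2 = <v, u_j>^2 / <u_j, u_j>.
Coefficients: <v, e_1> = 7/sqrt(13), <v, e_2> = 70/sqrt(897), <v, e_3> = 202/sqrt(10902).
Square and sum: Σ |<v, e_j>|^2 = 1025/79.
Compute ||v||^2 = v·v = 13.
Deficit = 13 − 1025/79 = 2/79 ≥ 0, confirming Bessel's inequality. (The deficit equals ||v − Σ <v,e_j> e_j||^2, the squared distance from v to span{e_j}.)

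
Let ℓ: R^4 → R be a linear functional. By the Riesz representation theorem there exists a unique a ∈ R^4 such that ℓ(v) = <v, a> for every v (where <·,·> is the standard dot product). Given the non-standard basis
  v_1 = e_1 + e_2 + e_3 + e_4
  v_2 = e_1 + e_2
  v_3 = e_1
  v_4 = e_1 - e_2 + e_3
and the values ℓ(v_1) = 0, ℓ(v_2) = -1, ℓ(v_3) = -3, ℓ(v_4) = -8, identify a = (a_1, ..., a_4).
a = (-3, 2, -3, 4)

Write a = (a_1, ..., a_4) in the standard basis. For each basis vector v_i, ℓ(v_i) = <v_i, a> is a linear equation in the a_j's. Collect the n equations into a matrix system V a = ℓ, where row i of V is v_i (expressed in the standard basis). Since V is invertible (lower-triangular with 1s on the diagonal, up to permutation), solve by back-substitution:
  V =
[[1, 1, 1, 1],
 [1, 1, 0, 0],
 [1, 0, 0, 0],
 [1, -1, 1, 0]]
  V a = (0, -1, -3, -8)
Solving gives a = (-3, 2, -3, 4).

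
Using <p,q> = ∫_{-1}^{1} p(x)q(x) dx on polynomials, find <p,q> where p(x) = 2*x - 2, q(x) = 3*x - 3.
<p,q> = 16

Expand the product: p(x)·q(x) = 6*x^2 - 12*x + 6.
∫_{-1}^{1} of each monomial x^k gives [2/(k+1) if k even, 0 if k odd]. Integrating term-by-term (or equivalently evaluating the antiderivative F(x) = 2*x^3 - 6*x^2 + 6*x at the endpoints):
  F(1) − F(−1) = 2 − (-14) = 16.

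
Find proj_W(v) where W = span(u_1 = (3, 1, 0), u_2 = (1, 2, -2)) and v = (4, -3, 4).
proj_W(v) = (248/65, -159/65, 58/13)

Set up U = [u_1 | ... | u_2] ∈ R^(3×2). The projector onto W = col(U) is P = U (U^T U)^(-1) U^T.
Compute U^T U =
  [10, 5]
  [5, 9],
and U^T v = (9, -10).
Solve U^T U · c = U^T v for the coefficients: c = (131/65, -29/13). The projection is proj_W(v) = U c.
Check: (v - proj_W(v)) · u_1 = 0  (should be 0).
Check: (v - proj_W(v)) · u_2 = 0  (should be 0).
Result: proj_W(v) = (248/65, -159/65, 58/13).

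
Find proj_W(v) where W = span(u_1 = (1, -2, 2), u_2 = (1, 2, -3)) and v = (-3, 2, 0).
proj_W(v) = (-143/45, 14/9, -16/45)

Set up U = [u_1 | ... | u_2] ∈ R^(3×2). The projector onto W = col(U) is P = U (U^T U)^(-1) U^T.
Compute U^T U =
  [9, -9]
  [-9, 14],
and U^T v = (-7, 1).
Solve U^T U · c = U^T v for the coefficients: c = (-89/45, -6/5). The projection is proj_W(v) = U c.
Check: (v - proj_W(v)) · u_1 = 0  (should be 0).
Check: (v - proj_W(v)) · u_2 = 0  (should be 0).
Result: proj_W(v) = (-143/45, 14/9, -16/45).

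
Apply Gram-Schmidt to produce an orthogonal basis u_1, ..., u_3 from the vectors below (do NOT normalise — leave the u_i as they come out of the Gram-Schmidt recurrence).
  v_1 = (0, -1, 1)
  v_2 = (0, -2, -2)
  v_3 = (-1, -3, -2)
Orthogonal basis:
  u_1 = (0, -1, 1)
  u_2 = (0, -2, -2)
  u_3 = (-1, 0, 0)

Apply the Gram-Schmidt recurrence
  u_1 = v_1
  u_i = v_i − Σ_{j<i} ((v_i · u_j) / (u_j · u_j)) · u_j.

Step by step this gives:
  u_1 = (0, -1, 1)
  u_2 = (0, -2, -2)
  u_3 = (-1, 0, 0)

Orthogonality check:
  u_2 · u_1 = 0 (should be 0)
  u_3 · u_1 = 0 (should be 0)
  u_3 · u_2 = 0 (should be 0)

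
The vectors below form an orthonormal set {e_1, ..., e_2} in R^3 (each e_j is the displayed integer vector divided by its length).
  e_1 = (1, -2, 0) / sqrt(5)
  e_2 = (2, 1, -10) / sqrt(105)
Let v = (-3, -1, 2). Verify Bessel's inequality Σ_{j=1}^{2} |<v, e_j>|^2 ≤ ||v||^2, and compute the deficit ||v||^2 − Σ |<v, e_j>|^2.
Σ |<v, e_j>|^2 = 50/7; ||v||^2 = 14; deficit = 48/7

Write each e_j = u_j / sqrt(<u_j, u_j>) where u_j is the displayed integer vector. Then <v, e_j> = <v, u_j> / sqrt(<u_j, u_j>), so |<v, e_j>|^2 = <v, u_j>^2 / <u_j, u_j>.
Coefficients: <v, e_1> = -1/sqrt(5), <v, e_2> = -27/sqrt(105).
Square and sum: Σ |<v, e_j>|^2 = 50/7.
Compute ||v||^2 = v·v = 14.
Deficit = 14 − 50/7 = 48/7 ≥ 0, confirming Bessel's inequality. (The deficit equals ||v − Σ <v,e_j> e_j||^2, the squared distance from v to span{e_j}.)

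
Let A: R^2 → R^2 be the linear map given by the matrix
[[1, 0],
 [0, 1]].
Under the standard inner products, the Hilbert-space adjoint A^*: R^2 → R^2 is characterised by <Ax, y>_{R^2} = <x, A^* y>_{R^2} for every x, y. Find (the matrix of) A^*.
A^* = A^T =
[[1, 0],
 [0, 1]]

For real matrices with standard dot products, the defining identity <Ax, y> = <x, A^* y> gives (Ax)^T y = x^T (A^*) y, i.e. x^T A^T y = x^T (A^*) y. Since this holds for all x, y, we must have A^* = A^T. Therefore
A^* =
[[1, 0],
 [0, 1]].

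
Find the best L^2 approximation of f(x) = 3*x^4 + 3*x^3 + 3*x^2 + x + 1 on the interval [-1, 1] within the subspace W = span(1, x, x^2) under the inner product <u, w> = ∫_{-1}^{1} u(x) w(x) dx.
g(x) = 39*x^2/7 + 14*x/5 + 26/35

The best approximation g ∈ W is the orthogonal projection of f onto W. Writing g = a_0 + a_1 x + a_2 x^2, the coefficients solve the normal equations G · a = b where
  G_{ij} = <φ_i, φ_j> and b_i = <f, φ_i>, with φ_0 = 1, φ_1 = x, φ_2 = x^2.
G =
  [2, 0, 2/3]
  [0, 2/3, 0]
  [2/3, 0, 2/5],
b = (26/5, 28/15, 286/105).
Solving gives a_0 = 26/35, a_1 = 14/5, a_2 = 39/7, so
  g(x) = 39*x^2/7 + 14*x/5 + 26/35.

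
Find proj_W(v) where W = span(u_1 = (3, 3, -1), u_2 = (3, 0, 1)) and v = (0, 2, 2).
proj_W(v) = (5/7, 4/7, -1/7)

Set up U = [u_1 | ... | u_2] ∈ R^(3×2). The projector onto W = col(U) is P = U (U^T U)^(-1) U^T.
Compute U^T U =
  [19, 8]
  [8, 10],
and U^T v = (4, 2).
Solve U^T U · c = U^T v for the coefficients: c = (4/21, 1/21). The projection is proj_W(v) = U c.
Check: (v - proj_W(v)) · u_1 = 0  (should be 0).
Check: (v - proj_W(v)) · u_2 = 0  (should be 0).
Result: proj_W(v) = (5/7, 4/7, -1/7).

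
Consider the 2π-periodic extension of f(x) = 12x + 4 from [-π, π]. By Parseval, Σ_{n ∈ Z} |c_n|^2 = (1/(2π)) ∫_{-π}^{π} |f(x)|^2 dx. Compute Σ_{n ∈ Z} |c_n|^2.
Σ |c_n|^2 = 48π^2 + 16

Expand and integrate term by term over [-π, π]:
  ∫ (12x)^2 dx = 144·(2π^3/3); ∫ 2·12·(4)·x dx = 0 (odd integrand); ∫ 4^2 dx = 16·2π.
So (1/(2π)) ∫_{-π}^{π} (12x + 4)^2 dx = 144π^2/3 + 16 = 48π^2 + 16.
Parseval ⇒ Σ |c_n|^2 = 48π^2 + 16.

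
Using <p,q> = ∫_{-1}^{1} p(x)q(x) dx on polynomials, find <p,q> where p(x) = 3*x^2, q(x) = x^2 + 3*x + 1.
<p,q> = 16/5

Expand the product: p(x)·q(x) = 3*x^4 + 9*x^3 + 3*x^2.
∫_{-1}^{1} of each monomial x^k gives [2/(k+1) if k even, 0 if k odd]. Integrating term-by-term (or equivalently evaluating the antiderivative F(x) = 3*x^5/5 + 9*x^4/4 + x^3 at the endpoints):
  F(1) − F(−1) = 77/20 − (13/20) = 16/5.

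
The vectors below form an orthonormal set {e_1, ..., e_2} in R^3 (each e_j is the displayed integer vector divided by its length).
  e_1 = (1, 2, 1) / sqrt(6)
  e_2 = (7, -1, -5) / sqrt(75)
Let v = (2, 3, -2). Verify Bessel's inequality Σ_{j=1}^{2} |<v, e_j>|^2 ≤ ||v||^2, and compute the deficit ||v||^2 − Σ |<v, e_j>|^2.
Σ |<v, e_j>|^2 = 297/25; ||v||^2 = 17; deficit = 128/25

Write each e_j = u_j / sqrt(<u_j, u_j>) where u_j is the displayed integer vector. Then <v, e_j> = <v, u_j> / sqrt(<u_j, u_j>), so |<v, e_j>|^2 = <v, u_j>^2 / <u_j, u_j>.
Coefficients: <v, e_1> = 6/sqrt(6), <v, e_2> = 21/sqrt(75).
Square and sum: Σ |<v, e_j>|^2 = 297/25.
Compute ||v||^2 = v·v = 17.
Deficit = 17 − 297/25 = 128/25 ≥ 0, confirming Bessel's inequality. (The deficit equals ||v − Σ <v,e_j> e_j||^2, the squared distance from v to span{e_j}.)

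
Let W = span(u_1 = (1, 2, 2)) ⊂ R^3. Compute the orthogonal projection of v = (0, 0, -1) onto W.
proj_W(v) = (-2/9, -4/9, -4/9)

Set up U = [u_1 | ... | u_1] ∈ R^(3×1). The projector onto W = col(U) is P = U (U^T U)^(-1) U^T.
Compute U^T U =
  [9],
and U^T v = (-2).
Solve U^T U · c = U^T v for the coefficients: c = (-2/9). The projection is proj_W(v) = U c.
Check: (v - proj_W(v)) · u_1 = 0  (should be 0).
Result: proj_W(v) = (-2/9, -4/9, -4/9).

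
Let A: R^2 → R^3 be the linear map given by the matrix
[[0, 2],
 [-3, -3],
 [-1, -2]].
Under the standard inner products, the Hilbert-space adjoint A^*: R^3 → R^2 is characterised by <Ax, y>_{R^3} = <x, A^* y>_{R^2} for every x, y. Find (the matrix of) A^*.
A^* = A^T =
[[0, -3, -1],
 [2, -3, -2]]

For real matrices with standard dot products, the defining identity <Ax, y> = <x, A^* y> gives (Ax)^T y = x^T (A^*) y, i.e. x^T A^T y = x^T (A^*) y. Since this holds for all x, y, we must have A^* = A^T. Therefore
A^* =
[[0, -3, -1],
 [2, -3, -2]].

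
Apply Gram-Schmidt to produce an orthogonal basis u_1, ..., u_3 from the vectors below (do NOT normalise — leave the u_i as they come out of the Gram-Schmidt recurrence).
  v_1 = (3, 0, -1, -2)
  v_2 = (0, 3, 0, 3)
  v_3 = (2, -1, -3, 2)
Orthogonal basis:
  u_1 = (3, 0, -1, -2)
  u_2 = (9/7, 3, -3/7, 15/7)
  u_3 = (1/2, -2, -5/2, 2)

Apply the Gram-Schmidt recurrence
  u_1 = v_1
  u_i = v_i − Σ_{j<i} ((v_i · u_j) / (u_j · u_j)) · u_j.

Step by step this gives:
  u_1 = (3, 0, -1, -2)
  u_2 = (9/7, 3, -3/7, 15/7)
  u_3 = (1/2, -2, -5/2, 2)

Orthogonality check:
  u_2 · u_1 = 0 (should be 0)
  u_3 · u_1 = 0 (should be 0)
  u_3 · u_2 = 0 (should be 0)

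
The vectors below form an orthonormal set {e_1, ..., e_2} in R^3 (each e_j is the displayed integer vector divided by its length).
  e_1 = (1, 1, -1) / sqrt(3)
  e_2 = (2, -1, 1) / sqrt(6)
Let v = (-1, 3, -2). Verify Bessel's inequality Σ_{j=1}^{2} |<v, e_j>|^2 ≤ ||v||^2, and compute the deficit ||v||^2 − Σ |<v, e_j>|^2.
Σ |<v, e_j>|^2 = 27/2; ||v||^2 = 14; deficit = 1/2

Write each e_j = u_j / sqrt(<u_j, u_j>) where u_j is the displayed integer vector. Then <v, e_j> = <v, u_j> / sqrt(<u_j, u_j>), so |<v, e_j>|^2 = <v, u_j>^2 / <u_j, u_j>.
Coefficients: <v, e_1> = 4/sqrt(3), <v, e_2> = -7/sqrt(6).
Square and sum: Σ |<v, e_j>|^2 = 27/2.
Compute ||v||^2 = v·v = 14.
Deficit = 14 − 27/2 = 1/2 ≥ 0, confirming Bessel's inequality. (The deficit equals ||v − Σ <v,e_j> e_j||^2, the squared distance from v to span{e_j}.)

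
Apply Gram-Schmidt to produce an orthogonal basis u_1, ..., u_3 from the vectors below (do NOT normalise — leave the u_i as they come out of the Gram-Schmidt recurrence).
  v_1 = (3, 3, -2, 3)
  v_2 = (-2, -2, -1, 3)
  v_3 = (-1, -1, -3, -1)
Orthogonal basis:
  u_1 = (3, 3, -2, 3)
  u_2 = (-59/31, -59/31, -33/31, 96/31)
  u_3 = (-165/557, -165/557, -1650/557, -770/557)

Apply the Gram-Schmidt recurrence
  u_1 = v_1
  u_i = v_i − Σ_{j<i} ((v_i · u_j) / (u_j · u_j)) · u_j.

Step by step this gives:
  u_1 = (3, 3, -2, 3)
  u_2 = (-59/31, -59/31, -33/31, 96/31)
  u_3 = (-165/557, -165/557, -1650/557, -770/557)

Orthogonality check:
  u_2 · u_1 = 0 (should be 0)
  u_3 · u_1 = 0 (should be 0)
  u_3 · u_2 = 0 (should be 0)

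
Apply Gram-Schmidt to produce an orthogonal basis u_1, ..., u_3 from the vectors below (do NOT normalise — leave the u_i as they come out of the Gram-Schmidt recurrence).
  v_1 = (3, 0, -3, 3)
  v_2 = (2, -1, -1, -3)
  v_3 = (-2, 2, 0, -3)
Orthogonal basis:
  u_1 = (3, 0, -3, 3)
  u_2 = (2, -1, -1, -3)
  u_3 = (-11/15, 11/5, -22/15, -11/15)

Apply the Gram-Schmidt recurrence
  u_1 = v_1
  u_i = v_i − Σ_{j<i} ((v_i · u_j) / (u_j · u_j)) · u_j.

Step by step this gives:
  u_1 = (3, 0, -3, 3)
  u_2 = (2, -1, -1, -3)
  u_3 = (-11/15, 11/5, -22/15, -11/15)

Orthogonality check:
  u_2 · u_1 = 0 (should be 0)
  u_3 · u_1 = 0 (should be 0)
  u_3 · u_2 = 0 (should be 0)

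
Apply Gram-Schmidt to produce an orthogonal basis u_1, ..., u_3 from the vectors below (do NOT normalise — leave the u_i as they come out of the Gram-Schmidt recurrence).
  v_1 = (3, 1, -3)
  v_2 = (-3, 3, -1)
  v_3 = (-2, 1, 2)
Orthogonal basis:
  u_1 = (3, 1, -3)
  u_2 = (-48/19, 60/19, -28/19)
  u_3 = (5/11, 15/22, 15/22)

Apply the Gram-Schmidt recurrence
  u_1 = v_1
  u_i = v_i − Σ_{j<i} ((v_i · u_j) / (u_j · u_j)) · u_j.

Step by step this gives:
  u_1 = (3, 1, -3)
  u_2 = (-48/19, 60/19, -28/19)
  u_3 = (5/11, 15/22, 15/22)

Orthogonality check:
  u_2 · u_1 = 0 (should be 0)
  u_3 · u_1 = 0 (should be 0)
  u_3 · u_2 = 0 (should be 0)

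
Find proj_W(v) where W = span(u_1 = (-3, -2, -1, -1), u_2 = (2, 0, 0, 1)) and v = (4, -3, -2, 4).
proj_W(v) = (58/13, -44/13, -22/13, 40/13)

Set up U = [u_1 | ... | u_2] ∈ R^(4×2). The projector onto W = col(U) is P = U (U^T U)^(-1) U^T.
Compute U^T U =
  [15, -7]
  [-7, 5],
and U^T v = (-8, 12).
Solve U^T U · c = U^T v for the coefficients: c = (22/13, 62/13). The projection is proj_W(v) = U c.
Check: (v - proj_W(v)) · u_1 = 0  (should be 0).
Check: (v - proj_W(v)) · u_2 = 0  (should be 0).
Result: proj_W(v) = (58/13, -44/13, -22/13, 40/13).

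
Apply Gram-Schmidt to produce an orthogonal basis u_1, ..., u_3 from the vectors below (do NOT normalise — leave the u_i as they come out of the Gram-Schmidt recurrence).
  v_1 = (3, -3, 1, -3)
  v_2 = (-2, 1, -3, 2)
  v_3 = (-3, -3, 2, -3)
Orthogonal basis:
  u_1 = (3, -3, 1, -3)
  u_2 = (-1/14, -13/14, -33/14, 1/14)
  u_3 = (-21/5, -21/10, 9/10, -9/5)

Apply the Gram-Schmidt recurrence
  u_1 = v_1
  u_i = v_i − Σ_{j<i} ((v_i · u_j) / (u_j · u_j)) · u_j.

Step by step this gives:
  u_1 = (3, -3, 1, -3)
  u_2 = (-1/14, -13/14, -33/14, 1/14)
  u_3 = (-21/5, -21/10, 9/10, -9/5)

Orthogonality check:
  u_2 · u_1 = 0 (should be 0)
  u_3 · u_1 = 0 (should be 0)
  u_3 · u_2 = 0 (should be 0)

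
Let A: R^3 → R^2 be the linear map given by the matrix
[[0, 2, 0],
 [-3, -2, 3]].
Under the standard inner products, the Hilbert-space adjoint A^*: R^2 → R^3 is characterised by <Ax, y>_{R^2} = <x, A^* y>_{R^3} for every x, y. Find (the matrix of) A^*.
A^* = A^T =
[[0, -3],
 [2, -2],
 [0, 3]]

For real matrices with standard dot products, the defining identity <Ax, y> = <x, A^* y> gives (Ax)^T y = x^T (A^*) y, i.e. x^T A^T y = x^T (A^*) y. Since this holds for all x, y, we must have A^* = A^T. Therefore
A^* =
[[0, -3],
 [2, -2],
 [0, 3]].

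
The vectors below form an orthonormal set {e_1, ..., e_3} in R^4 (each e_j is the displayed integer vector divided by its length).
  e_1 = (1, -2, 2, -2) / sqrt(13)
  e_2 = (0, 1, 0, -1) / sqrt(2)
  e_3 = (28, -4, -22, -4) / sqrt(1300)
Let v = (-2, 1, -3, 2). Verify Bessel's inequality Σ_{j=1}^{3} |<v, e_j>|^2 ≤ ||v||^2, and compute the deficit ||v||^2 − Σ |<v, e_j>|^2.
Σ |<v, e_j>|^2 = 779/50; ||v||^2 = 18; deficit = 121/50

Write each e_j = u_j / sqrt(<u_j, u_j>) where u_j is the displayed integer vector. Then <v, e_j> = <v, u_j> / sqrt(<u_j, u_j>), so |<v, e_j>|^2 = <v, u_j>^2 / <u_j, u_j>.
Coefficients: <v, e_1> = -14/sqrt(13), <v, e_2> = -1/sqrt(2), <v, e_3> = -2/sqrt(1300).
Square and sum: Σ |<v, e_j>|^2 = 779/50.
Compute ||v||^2 = v·v = 18.
Deficit = 18 − 779/50 = 121/50 ≥ 0, confirming Bessel's inequality. (The deficit equals ||v − Σ <v,e_j> e_j||^2, the squared distance from v to span{e_j}.)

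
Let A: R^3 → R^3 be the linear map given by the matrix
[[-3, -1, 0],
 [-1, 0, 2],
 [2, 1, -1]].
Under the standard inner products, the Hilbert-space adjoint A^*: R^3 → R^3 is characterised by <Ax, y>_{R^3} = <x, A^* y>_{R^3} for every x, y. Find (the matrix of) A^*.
A^* = A^T =
[[-3, -1, 2],
 [-1, 0, 1],
 [0, 2, -1]]

For real matrices with standard dot products, the defining identity <Ax, y> = <x, A^* y> gives (Ax)^T y = x^T (A^*) y, i.e. x^T A^T y = x^T (A^*) y. Since this holds for all x, y, we must have A^* = A^T. Therefore
A^* =
[[-3, -1, 2],
 [-1, 0, 1],
 [0, 2, -1]].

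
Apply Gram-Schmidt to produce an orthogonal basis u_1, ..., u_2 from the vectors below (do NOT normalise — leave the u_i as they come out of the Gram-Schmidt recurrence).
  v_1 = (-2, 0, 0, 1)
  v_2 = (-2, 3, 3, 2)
Orthogonal basis:
  u_1 = (-2, 0, 0, 1)
  u_2 = (2/5, 3, 3, 4/5)

Apply the Gram-Schmidt recurrence
  u_1 = v_1
  u_i = v_i − Σ_{j<i} ((v_i · u_j) / (u_j · u_j)) · u_j.

Step by step this gives:
  u_1 = (-2, 0, 0, 1)
  u_2 = (2/5, 3, 3, 4/5)

Orthogonality check:
  u_2 · u_1 = 0 (should be 0)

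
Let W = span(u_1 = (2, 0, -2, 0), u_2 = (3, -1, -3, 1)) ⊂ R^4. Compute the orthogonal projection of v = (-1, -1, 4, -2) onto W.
proj_W(v) = (-5/2, 1/2, 5/2, -1/2)

Set up U = [u_1 | ... | u_2] ∈ R^(4×2). The projector onto W = col(U) is P = U (U^T U)^(-1) U^T.
Compute U^T U =
  [8, 12]
  [12, 20],
and U^T v = (-10, -16).
Solve U^T U · c = U^T v for the coefficients: c = (-1/2, -1/2). The projection is proj_W(v) = U c.
Check: (v - proj_W(v)) · u_1 = 0  (should be 0).
Check: (v - proj_W(v)) · u_2 = 0  (should be 0).
Result: proj_W(v) = (-5/2, 1/2, 5/2, -1/2).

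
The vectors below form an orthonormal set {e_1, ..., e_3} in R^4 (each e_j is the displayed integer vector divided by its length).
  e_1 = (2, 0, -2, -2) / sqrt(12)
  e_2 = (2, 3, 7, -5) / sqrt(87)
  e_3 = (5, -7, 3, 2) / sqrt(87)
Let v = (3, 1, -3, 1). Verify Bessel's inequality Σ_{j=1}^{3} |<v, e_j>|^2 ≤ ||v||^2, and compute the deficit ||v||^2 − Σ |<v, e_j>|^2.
Σ |<v, e_j>|^2 = 35/3; ||v||^2 = 20; deficit = 25/3

Write each e_j = u_j / sqrt(<u_j, u_j>) where u_j is the displayed integer vector. Then <v, e_j> = <v, u_j> / sqrt(<u_j, u_j>), so |<v, e_j>|^2 = <v, u_j>^2 / <u_j, u_j>.
Coefficients: <v, e_1> = 10/sqrt(12), <v, e_2> = -17/sqrt(87), <v, e_3> = 1/sqrt(87).
Square and sum: Σ |<v, e_j>|^2 = 35/3.
Compute ||v||^2 = v·v = 20.
Deficit = 20 − 35/3 = 25/3 ≥ 0, confirming Bessel's inequality. (The deficit equals ||v − Σ <v,e_j> e_j||^2, the squared distance from v to span{e_j}.)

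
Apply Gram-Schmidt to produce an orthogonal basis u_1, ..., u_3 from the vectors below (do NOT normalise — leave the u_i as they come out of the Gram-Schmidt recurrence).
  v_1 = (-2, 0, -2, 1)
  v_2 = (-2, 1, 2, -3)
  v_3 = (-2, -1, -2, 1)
Orthogonal basis:
  u_1 = (-2, 0, -2, 1)
  u_2 = (-8/3, 1, 4/3, -8/3)
  u_3 = (-8/51, -16/17, 4/51, -8/51)

Apply the Gram-Schmidt recurrence
  u_1 = v_1
  u_i = v_i − Σ_{j<i} ((v_i · u_j) / (u_j · u_j)) · u_j.

Step by step this gives:
  u_1 = (-2, 0, -2, 1)
  u_2 = (-8/3, 1, 4/3, -8/3)
  u_3 = (-8/51, -16/17, 4/51, -8/51)

Orthogonality check:
  u_2 · u_1 = 0 (should be 0)
  u_3 · u_1 = 0 (should be 0)
  u_3 · u_2 = 0 (should be 0)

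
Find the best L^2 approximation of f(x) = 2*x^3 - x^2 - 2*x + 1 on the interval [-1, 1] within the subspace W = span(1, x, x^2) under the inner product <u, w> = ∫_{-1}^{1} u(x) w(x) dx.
g(x) = -x^2 - 4*x/5 + 1

The best approximation g ∈ W is the orthogonal projection of f onto W. Writing g = a_0 + a_1 x + a_2 x^2, the coefficients solve the normal equations G · a = b where
  G_{ij} = <φ_i, φ_j> and b_i = <f, φ_i>, with φ_0 = 1, φ_1 = x, φ_2 = x^2.
G =
  [2, 0, 2/3]
  [0, 2/3, 0]
  [2/3, 0, 2/5],
b = (4/3, -8/15, 4/15).
Solving gives a_0 = 1, a_1 = -4/5, a_2 = -1, so
  g(x) = -x^2 - 4*x/5 + 1.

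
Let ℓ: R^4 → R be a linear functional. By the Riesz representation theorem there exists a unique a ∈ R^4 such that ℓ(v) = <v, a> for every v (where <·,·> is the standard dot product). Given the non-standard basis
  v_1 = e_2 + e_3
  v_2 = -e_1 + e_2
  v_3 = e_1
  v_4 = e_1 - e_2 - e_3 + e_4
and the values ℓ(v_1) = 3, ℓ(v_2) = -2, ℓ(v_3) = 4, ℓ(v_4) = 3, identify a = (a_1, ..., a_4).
a = (4, 2, 1, 2)

Write a = (a_1, ..., a_4) in the standard basis. For each basis vector v_i, ℓ(v_i) = <v_i, a> is a linear equation in the a_j's. Collect the n equations into a matrix system V a = ℓ, where row i of V is v_i (expressed in the standard basis). Since V is invertible (lower-triangular with 1s on the diagonal, up to permutation), solve by back-substitution:
  V =
[[0, 1, 1, 0],
 [-1, 1, 0, 0],
 [1, 0, 0, 0],
 [1, -1, -1, 1]]
  V a = (3, -2, 4, 3)
Solving gives a = (4, 2, 1, 2).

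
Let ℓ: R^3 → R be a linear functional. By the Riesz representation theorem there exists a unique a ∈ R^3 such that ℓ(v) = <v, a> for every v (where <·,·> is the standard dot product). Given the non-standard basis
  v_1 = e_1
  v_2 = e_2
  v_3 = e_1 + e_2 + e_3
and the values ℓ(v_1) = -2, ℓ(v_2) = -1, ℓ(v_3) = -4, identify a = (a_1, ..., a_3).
a = (-2, -1, -1)

Write a = (a_1, ..., a_3) in the standard basis. For each basis vector v_i, ℓ(v_i) = <v_i, a> is a linear equation in the a_j's. Collect the n equations into a matrix system V a = ℓ, where row i of V is v_i (expressed in the standard basis). Since V is invertible (lower-triangular with 1s on the diagonal, up to permutation), solve by back-substitution:
  V =
[[1, 0, 0],
 [0, 1, 0],
 [1, 1, 1]]
  V a = (-2, -1, -4)
Solving gives a = (-2, -1, -1).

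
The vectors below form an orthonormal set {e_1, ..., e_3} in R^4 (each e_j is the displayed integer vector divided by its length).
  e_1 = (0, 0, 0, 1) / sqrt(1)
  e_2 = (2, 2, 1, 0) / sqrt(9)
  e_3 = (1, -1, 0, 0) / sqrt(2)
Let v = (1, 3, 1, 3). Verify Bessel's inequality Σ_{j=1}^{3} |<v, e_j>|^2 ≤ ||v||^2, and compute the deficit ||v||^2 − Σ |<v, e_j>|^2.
Σ |<v, e_j>|^2 = 20; ||v||^2 = 20; deficit = 0

Write each e_j = u_j / sqrt(<u_j, u_j>) where u_j is the displayed integer vector. Then <v, e_j> = <v, u_j> / sqrt(<u_j, u_j>), so |<v, e_j>|^2 = <v, u_j>^2 / <u_j, u_j>.
Coefficients: <v, e_1> = 3/sqrt(1), <v, e_2> = 9/sqrt(9), <v, e_3> = -2/sqrt(2).
Square and sum: Σ |<v, e_j>|^2 = 20.
Compute ||v||^2 = v·v = 20.
Deficit = 20 − 20 = 0 ≥ 0, confirming Bessel's inequality. (The deficit equals ||v − Σ <v,e_j> e_j||^2, the squared distance from v to span{e_j}.)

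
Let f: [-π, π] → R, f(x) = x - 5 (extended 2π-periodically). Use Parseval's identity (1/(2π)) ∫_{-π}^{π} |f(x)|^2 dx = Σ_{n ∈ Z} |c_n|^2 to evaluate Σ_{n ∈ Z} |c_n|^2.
Σ |c_n|^2 = π^2/3 + 25

Expand and integrate term by term over [-π, π]:
  ∫ (x)^2 dx = 1·(2π^3/3); ∫ 2·1·(-5)·x dx = 0 (odd integrand); ∫ (-5)^2 dx = 25·2π.
So (1/(2π)) ∫_{-π}^{π} (x - 5)^2 dx = 1π^2/3 + 25 = π^2/3 + 25.
Parseval ⇒ Σ |c_n|^2 = π^2/3 + 25.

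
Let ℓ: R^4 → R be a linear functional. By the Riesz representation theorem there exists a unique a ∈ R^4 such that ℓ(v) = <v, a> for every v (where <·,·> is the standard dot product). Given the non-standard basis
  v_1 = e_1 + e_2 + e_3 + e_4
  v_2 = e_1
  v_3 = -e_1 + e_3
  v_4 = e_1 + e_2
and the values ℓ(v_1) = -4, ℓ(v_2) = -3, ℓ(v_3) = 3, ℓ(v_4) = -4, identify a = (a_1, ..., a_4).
a = (-3, -1, 0, 0)

Write a = (a_1, ..., a_4) in the standard basis. For each basis vector v_i, ℓ(v_i) = <v_i, a> is a linear equation in the a_j's. Collect the n equations into a matrix system V a = ℓ, where row i of V is v_i (expressed in the standard basis). Since V is invertible (lower-triangular with 1s on the diagonal, up to permutation), solve by back-substitution:
  V =
[[1, 1, 1, 1],
 [1, 0, 0, 0],
 [-1, 0, 1, 0],
 [1, 1, 0, 0]]
  V a = (-4, -3, 3, -4)
Solving gives a = (-3, -1, 0, 0).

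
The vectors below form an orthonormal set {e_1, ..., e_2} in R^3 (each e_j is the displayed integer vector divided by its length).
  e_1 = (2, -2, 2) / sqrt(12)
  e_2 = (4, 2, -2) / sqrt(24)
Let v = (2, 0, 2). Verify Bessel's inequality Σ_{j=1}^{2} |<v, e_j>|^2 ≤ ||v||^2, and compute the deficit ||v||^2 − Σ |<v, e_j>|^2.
Σ |<v, e_j>|^2 = 6; ||v||^2 = 8; deficit = 2

Write each e_j = u_j / sqrt(<u_j, u_j>) where u_j is the displayed integer vector. Then <v, e_j> = <v, u_j> / sqrt(<u_j, u_j>), so |<v, e_j>|^2 = <v, u_j>^2 / <u_j, u_j>.
Coefficients: <v, e_1> = 8/sqrt(12), <v, e_2> = 4/sqrt(24).
Square and sum: Σ |<v, e_j>|^2 = 6.
Compute ||v||^2 = v·v = 8.
Deficit = 8 − 6 = 2 ≥ 0, confirming Bessel's inequality. (The deficit equals ||v − Σ <v,e_j> e_j||^2, the squared distance from v to span{e_j}.)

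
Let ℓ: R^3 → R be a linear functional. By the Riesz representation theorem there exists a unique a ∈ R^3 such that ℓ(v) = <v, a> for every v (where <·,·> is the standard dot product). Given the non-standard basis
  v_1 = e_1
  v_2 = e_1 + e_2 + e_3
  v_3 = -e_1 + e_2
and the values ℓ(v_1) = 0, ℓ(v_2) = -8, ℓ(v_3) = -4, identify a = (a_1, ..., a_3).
a = (0, -4, -4)

Write a = (a_1, ..., a_3) in the standard basis. For each basis vector v_i, ℓ(v_i) = <v_i, a> is a linear equation in the a_j's. Collect the n equations into a matrix system V a = ℓ, where row i of V is v_i (expressed in the standard basis). Since V is invertible (lower-triangular with 1s on the diagonal, up to permutation), solve by back-substitution:
  V =
[[1, 0, 0],
 [1, 1, 1],
 [-1, 1, 0]]
  V a = (0, -8, -4)
Solving gives a = (0, -4, -4).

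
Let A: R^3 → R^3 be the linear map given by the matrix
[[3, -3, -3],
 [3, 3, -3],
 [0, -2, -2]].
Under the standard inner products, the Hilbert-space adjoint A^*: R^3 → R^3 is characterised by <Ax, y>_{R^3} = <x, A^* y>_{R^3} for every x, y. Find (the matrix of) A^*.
A^* = A^T =
[[3, 3, 0],
 [-3, 3, -2],
 [-3, -3, -2]]

For real matrices with standard dot products, the defining identity <Ax, y> = <x, A^* y> gives (Ax)^T y = x^T (A^*) y, i.e. x^T A^T y = x^T (A^*) y. Since this holds for all x, y, we must have A^* = A^T. Therefore
A^* =
[[3, 3, 0],
 [-3, 3, -2],
 [-3, -3, -2]].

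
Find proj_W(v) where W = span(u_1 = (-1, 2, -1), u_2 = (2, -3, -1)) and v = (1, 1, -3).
proj_W(v) = (2/7, 4/7, -22/7)

Set up U = [u_1 | ... | u_2] ∈ R^(3×2). The projector onto W = col(U) is P = U (U^T U)^(-1) U^T.
Compute U^T U =
  [6, -7]
  [-7, 14],
and U^T v = (4, 2).
Solve U^T U · c = U^T v for the coefficients: c = (2, 8/7). The projection is proj_W(v) = U c.
Check: (v - proj_W(v)) · u_1 = 0  (should be 0).
Check: (v - proj_W(v)) · u_2 = 0  (should be 0).
Result: proj_W(v) = (2/7, 4/7, -22/7).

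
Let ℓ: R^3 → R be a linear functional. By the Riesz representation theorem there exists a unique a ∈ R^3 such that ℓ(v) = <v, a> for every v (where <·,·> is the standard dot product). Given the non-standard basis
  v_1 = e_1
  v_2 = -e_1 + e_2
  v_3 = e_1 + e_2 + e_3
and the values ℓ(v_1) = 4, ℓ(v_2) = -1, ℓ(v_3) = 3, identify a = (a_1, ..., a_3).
a = (4, 3, -4)

Write a = (a_1, ..., a_3) in the standard basis. For each basis vector v_i, ℓ(v_i) = <v_i, a> is a linear equation in the a_j's. Collect the n equations into a matrix system V a = ℓ, where row i of V is v_i (expressed in the standard basis). Since V is invertible (lower-triangular with 1s on the diagonal, up to permutation), solve by back-substitution:
  V =
[[1, 0, 0],
 [-1, 1, 0],
 [1, 1, 1]]
  V a = (4, -1, 3)
Solving gives a = (4, 3, -4).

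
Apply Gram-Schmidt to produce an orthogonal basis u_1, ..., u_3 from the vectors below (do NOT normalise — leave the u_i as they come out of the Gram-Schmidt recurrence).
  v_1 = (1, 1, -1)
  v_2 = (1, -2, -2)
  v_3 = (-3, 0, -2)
Orthogonal basis:
  u_1 = (1, 1, -1)
  u_2 = (2/3, -7/3, -5/3)
  u_3 = (-36/13, 9/13, -27/13)

Apply the Gram-Schmidt recurrence
  u_1 = v_1
  u_i = v_i − Σ_{j<i} ((v_i · u_j) / (u_j · u_j)) · u_j.

Step by step this gives:
  u_1 = (1, 1, -1)
  u_2 = (2/3, -7/3, -5/3)
  u_3 = (-36/13, 9/13, -27/13)

Orthogonality check:
  u_2 · u_1 = 0 (should be 0)
  u_3 · u_1 = 0 (should be 0)
  u_3 · u_2 = 0 (should be 0)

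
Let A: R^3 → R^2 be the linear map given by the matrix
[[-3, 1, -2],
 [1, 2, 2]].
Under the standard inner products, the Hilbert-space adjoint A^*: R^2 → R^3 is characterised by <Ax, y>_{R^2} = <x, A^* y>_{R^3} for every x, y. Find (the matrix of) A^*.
A^* = A^T =
[[-3, 1],
 [1, 2],
 [-2, 2]]

For real matrices with standard dot products, the defining identity <Ax, y> = <x, A^* y> gives (Ax)^T y = x^T (A^*) y, i.e. x^T A^T y = x^T (A^*) y. Since this holds for all x, y, we must have A^* = A^T. Therefore
A^* =
[[-3, 1],
 [1, 2],
 [-2, 2]].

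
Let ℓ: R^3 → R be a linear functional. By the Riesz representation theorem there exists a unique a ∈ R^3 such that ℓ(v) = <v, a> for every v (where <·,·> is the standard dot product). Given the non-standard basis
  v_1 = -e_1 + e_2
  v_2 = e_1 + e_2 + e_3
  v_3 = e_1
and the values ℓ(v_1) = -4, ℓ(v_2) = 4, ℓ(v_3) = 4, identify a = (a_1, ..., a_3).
a = (4, 0, 0)

Write a = (a_1, ..., a_3) in the standard basis. For each basis vector v_i, ℓ(v_i) = <v_i, a> is a linear equation in the a_j's. Collect the n equations into a matrix system V a = ℓ, where row i of V is v_i (expressed in the standard basis). Since V is invertible (lower-triangular with 1s on the diagonal, up to permutation), solve by back-substitution:
  V =
[[-1, 1, 0],
 [1, 1, 1],
 [1, 0, 0]]
  V a = (-4, 4, 4)
Solving gives a = (4, 0, 0).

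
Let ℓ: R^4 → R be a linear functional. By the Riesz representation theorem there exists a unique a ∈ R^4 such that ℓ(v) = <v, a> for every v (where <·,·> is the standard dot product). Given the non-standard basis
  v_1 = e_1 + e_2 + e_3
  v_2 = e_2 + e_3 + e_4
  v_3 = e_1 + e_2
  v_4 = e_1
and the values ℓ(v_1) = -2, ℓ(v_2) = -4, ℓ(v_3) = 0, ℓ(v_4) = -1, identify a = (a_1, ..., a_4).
a = (-1, 1, -2, -3)

Write a = (a_1, ..., a_4) in the standard basis. For each basis vector v_i, ℓ(v_i) = <v_i, a> is a linear equation in the a_j's. Collect the n equations into a matrix system V a = ℓ, where row i of V is v_i (expressed in the standard basis). Since V is invertible (lower-triangular with 1s on the diagonal, up to permutation), solve by back-substitution:
  V =
[[1, 1, 1, 0],
 [0, 1, 1, 1],
 [1, 1, 0, 0],
 [1, 0, 0, 0]]
  V a = (-2, -4, 0, -1)
Solving gives a = (-1, 1, -2, -3).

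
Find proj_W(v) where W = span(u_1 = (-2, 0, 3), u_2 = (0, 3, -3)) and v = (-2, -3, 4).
proj_W(v) = (-22/17, -43/17, 76/17)

Set up U = [u_1 | ... | u_2] ∈ R^(3×2). The projector onto W = col(U) is P = U (U^T U)^(-1) U^T.
Compute U^T U =
  [13, -9]
  [-9, 18],
and U^T v = (16, -21).
Solve U^T U · c = U^T v for the coefficients: c = (11/17, -43/51). The projection is proj_W(v) = U c.
Check: (v - proj_W(v)) · u_1 = 0  (should be 0).
Check: (v - proj_W(v)) · u_2 = 0  (should be 0).
Result: proj_W(v) = (-22/17, -43/17, 76/17).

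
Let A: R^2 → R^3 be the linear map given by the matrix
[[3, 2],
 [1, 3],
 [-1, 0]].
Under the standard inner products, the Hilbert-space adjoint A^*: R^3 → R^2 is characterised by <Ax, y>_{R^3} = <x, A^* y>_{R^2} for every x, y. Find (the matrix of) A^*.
A^* = A^T =
[[3, 1, -1],
 [2, 3, 0]]

For real matrices with standard dot products, the defining identity <Ax, y> = <x, A^* y> gives (Ax)^T y = x^T (A^*) y, i.e. x^T A^T y = x^T (A^*) y. Since this holds for all x, y, we must have A^* = A^T. Therefore
A^* =
[[3, 1, -1],
 [2, 3, 0]].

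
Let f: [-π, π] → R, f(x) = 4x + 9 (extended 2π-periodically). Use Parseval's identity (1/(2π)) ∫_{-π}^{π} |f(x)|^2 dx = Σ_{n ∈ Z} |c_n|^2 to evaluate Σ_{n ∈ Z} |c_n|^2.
Σ |c_n|^2 = 16π^2/3 + 81

Expand and integrate term by term over [-π, π]:
  ∫ (4x)^2 dx = 16·(2π^3/3); ∫ 2·4·(9)·x dx = 0 (odd integrand); ∫ 9^2 dx = 81·2π.
So (1/(2π)) ∫_{-π}^{π} (4x + 9)^2 dx = 16π^2/3 + 81 = 16π^2/3 + 81.
Parseval ⇒ Σ |c_n|^2 = 16π^2/3 + 81.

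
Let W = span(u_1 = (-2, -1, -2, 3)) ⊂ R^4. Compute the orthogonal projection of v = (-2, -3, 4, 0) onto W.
proj_W(v) = (1/9, 1/18, 1/9, -1/6)

Set up U = [u_1 | ... | u_1] ∈ R^(4×1). The projector onto W = col(U) is P = U (U^T U)^(-1) U^T.
Compute U^T U =
  [18],
and U^T v = (-1).
Solve U^T U · c = U^T v for the coefficients: c = (-1/18). The projection is proj_W(v) = U c.
Check: (v - proj_W(v)) · u_1 = 0  (should be 0).
Result: proj_W(v) = (1/9, 1/18, 1/9, -1/6).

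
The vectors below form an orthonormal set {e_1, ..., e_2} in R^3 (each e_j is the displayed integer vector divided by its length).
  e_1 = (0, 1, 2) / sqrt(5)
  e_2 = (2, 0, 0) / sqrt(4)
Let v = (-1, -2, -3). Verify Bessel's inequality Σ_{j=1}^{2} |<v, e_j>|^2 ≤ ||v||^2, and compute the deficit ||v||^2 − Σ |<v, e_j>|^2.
Σ |<v, e_j>|^2 = 69/5; ||v||^2 = 14; deficit = 1/5

Write each e_j = u_j / sqrt(<u_j, u_j>) where u_j is the displayed integer vector. Then <v, e_j> = <v, u_j> / sqrt(<u_j, u_j>), so |<v, e_j>|^2 = <v, u_j>^2 / <u_j, u_j>.
Coefficients: <v, e_1> = -8/sqrt(5), <v, e_2> = -2/sqrt(4).
Square and sum: Σ |<v, e_j>|^2 = 69/5.
Compute ||v||^2 = v·v = 14.
Deficit = 14 − 69/5 = 1/5 ≥ 0, confirming Bessel's inequality. (The deficit equals ||v − Σ <v,e_j> e_j||^2, the squared distance from v to span{e_j}.)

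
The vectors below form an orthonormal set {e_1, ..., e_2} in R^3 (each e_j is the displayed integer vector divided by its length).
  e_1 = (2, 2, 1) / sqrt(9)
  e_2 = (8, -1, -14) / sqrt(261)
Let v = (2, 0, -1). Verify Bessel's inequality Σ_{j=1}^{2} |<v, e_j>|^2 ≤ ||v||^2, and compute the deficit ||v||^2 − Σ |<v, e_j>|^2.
Σ |<v, e_j>|^2 = 129/29; ||v||^2 = 5; deficit = 16/29

Write each e_j = u_j / sqrt(<u_j, u_j>) where u_j is the displayed integer vector. Then <v, e_j> = <v, u_j> / sqrt(<u_j, u_j>), so |<v, e_j>|^2 = <v, u_j>^2 / <u_j, u_j>.
Coefficients: <v, e_1> = 3/sqrt(9), <v, e_2> = 30/sqrt(261).
Square and sum: Σ |<v, e_j>|^2 = 129/29.
Compute ||v||^2 = v·v = 5.
Deficit = 5 − 129/29 = 16/29 ≥ 0, confirming Bessel's inequality. (The deficit equals ||v − Σ <v,e_j> e_j||^2, the squared distance from v to span{e_j}.)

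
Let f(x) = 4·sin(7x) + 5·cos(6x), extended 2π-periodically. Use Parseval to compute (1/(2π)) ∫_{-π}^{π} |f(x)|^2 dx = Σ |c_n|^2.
Σ |c_n|^2 = 41/2

Expand |f|^2 and use orthogonality of {sin(nx), cos(mx)} on [-π, π]:
  ∫_{-π}^{π} sin(nx)^2 dx = π, ∫ cos(mx)^2 dx = π, and cross terms integrate to 0.
So ∫_{-π}^{π} f(x)^2 dx = 4^2 · π + 5^2 · π = (16 + 25)π.
Divide by 2π: (16 + 25)/2 = 41/2.
By Parseval, this equals Σ |c_n|^2.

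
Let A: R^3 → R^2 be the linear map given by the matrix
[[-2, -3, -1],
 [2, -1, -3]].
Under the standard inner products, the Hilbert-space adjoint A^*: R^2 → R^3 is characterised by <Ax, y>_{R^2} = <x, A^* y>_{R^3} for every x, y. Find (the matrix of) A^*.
A^* = A^T =
[[-2, 2],
 [-3, -1],
 [-1, -3]]

For real matrices with standard dot products, the defining identity <Ax, y> = <x, A^* y> gives (Ax)^T y = x^T (A^*) y, i.e. x^T A^T y = x^T (A^*) y. Since this holds for all x, y, we must have A^* = A^T. Therefore
A^* =
[[-2, 2],
 [-3, -1],
 [-1, -3]].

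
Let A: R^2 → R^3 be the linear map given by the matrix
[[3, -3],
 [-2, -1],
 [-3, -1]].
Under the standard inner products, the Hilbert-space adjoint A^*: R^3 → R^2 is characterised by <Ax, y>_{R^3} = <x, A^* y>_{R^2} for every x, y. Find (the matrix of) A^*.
A^* = A^T =
[[3, -2, -3],
 [-3, -1, -1]]

For real matrices with standard dot products, the defining identity <Ax, y> = <x, A^* y> gives (Ax)^T y = x^T (A^*) y, i.e. x^T A^T y = x^T (A^*) y. Since this holds for all x, y, we must have A^* = A^T. Therefore
A^* =
[[3, -2, -3],
 [-3, -1, -1]].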